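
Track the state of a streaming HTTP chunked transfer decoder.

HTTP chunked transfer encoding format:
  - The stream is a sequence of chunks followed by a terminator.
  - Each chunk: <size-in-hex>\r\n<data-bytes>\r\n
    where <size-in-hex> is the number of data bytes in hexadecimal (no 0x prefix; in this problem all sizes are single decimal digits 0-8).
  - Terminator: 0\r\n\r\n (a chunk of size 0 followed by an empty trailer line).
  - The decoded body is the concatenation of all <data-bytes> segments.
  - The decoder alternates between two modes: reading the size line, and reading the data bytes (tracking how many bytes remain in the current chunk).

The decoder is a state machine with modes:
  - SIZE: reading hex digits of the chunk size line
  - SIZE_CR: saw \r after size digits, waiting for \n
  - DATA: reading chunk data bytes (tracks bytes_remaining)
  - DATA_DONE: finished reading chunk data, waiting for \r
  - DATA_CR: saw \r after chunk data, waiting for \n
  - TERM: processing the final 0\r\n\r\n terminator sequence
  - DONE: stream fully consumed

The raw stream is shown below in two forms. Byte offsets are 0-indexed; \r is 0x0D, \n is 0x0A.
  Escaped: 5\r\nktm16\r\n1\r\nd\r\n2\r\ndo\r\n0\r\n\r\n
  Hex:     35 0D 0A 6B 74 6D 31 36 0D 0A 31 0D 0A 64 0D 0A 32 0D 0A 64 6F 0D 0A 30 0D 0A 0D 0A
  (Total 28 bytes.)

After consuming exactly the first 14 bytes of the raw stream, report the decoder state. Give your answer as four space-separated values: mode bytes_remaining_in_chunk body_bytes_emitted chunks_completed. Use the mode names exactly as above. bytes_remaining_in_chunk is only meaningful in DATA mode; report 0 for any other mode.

Byte 0 = '5': mode=SIZE remaining=0 emitted=0 chunks_done=0
Byte 1 = 0x0D: mode=SIZE_CR remaining=0 emitted=0 chunks_done=0
Byte 2 = 0x0A: mode=DATA remaining=5 emitted=0 chunks_done=0
Byte 3 = 'k': mode=DATA remaining=4 emitted=1 chunks_done=0
Byte 4 = 't': mode=DATA remaining=3 emitted=2 chunks_done=0
Byte 5 = 'm': mode=DATA remaining=2 emitted=3 chunks_done=0
Byte 6 = '1': mode=DATA remaining=1 emitted=4 chunks_done=0
Byte 7 = '6': mode=DATA_DONE remaining=0 emitted=5 chunks_done=0
Byte 8 = 0x0D: mode=DATA_CR remaining=0 emitted=5 chunks_done=0
Byte 9 = 0x0A: mode=SIZE remaining=0 emitted=5 chunks_done=1
Byte 10 = '1': mode=SIZE remaining=0 emitted=5 chunks_done=1
Byte 11 = 0x0D: mode=SIZE_CR remaining=0 emitted=5 chunks_done=1
Byte 12 = 0x0A: mode=DATA remaining=1 emitted=5 chunks_done=1
Byte 13 = 'd': mode=DATA_DONE remaining=0 emitted=6 chunks_done=1

Answer: DATA_DONE 0 6 1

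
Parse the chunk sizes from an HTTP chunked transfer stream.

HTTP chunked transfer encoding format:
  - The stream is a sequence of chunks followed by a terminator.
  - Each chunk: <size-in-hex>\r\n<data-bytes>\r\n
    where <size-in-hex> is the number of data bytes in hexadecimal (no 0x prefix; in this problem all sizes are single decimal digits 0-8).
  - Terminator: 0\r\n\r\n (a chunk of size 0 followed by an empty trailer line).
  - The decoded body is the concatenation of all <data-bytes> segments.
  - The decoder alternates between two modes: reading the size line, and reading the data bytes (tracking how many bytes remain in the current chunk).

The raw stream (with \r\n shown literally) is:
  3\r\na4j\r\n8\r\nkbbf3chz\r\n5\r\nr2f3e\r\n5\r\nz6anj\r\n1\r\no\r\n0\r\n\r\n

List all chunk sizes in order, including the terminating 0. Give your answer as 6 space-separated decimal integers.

Chunk 1: stream[0..1]='3' size=0x3=3, data at stream[3..6]='a4j' -> body[0..3], body so far='a4j'
Chunk 2: stream[8..9]='8' size=0x8=8, data at stream[11..19]='kbbf3chz' -> body[3..11], body so far='a4jkbbf3chz'
Chunk 3: stream[21..22]='5' size=0x5=5, data at stream[24..29]='r2f3e' -> body[11..16], body so far='a4jkbbf3chzr2f3e'
Chunk 4: stream[31..32]='5' size=0x5=5, data at stream[34..39]='z6anj' -> body[16..21], body so far='a4jkbbf3chzr2f3ez6anj'
Chunk 5: stream[41..42]='1' size=0x1=1, data at stream[44..45]='o' -> body[21..22], body so far='a4jkbbf3chzr2f3ez6anjo'
Chunk 6: stream[47..48]='0' size=0 (terminator). Final body='a4jkbbf3chzr2f3ez6anjo' (22 bytes)

Answer: 3 8 5 5 1 0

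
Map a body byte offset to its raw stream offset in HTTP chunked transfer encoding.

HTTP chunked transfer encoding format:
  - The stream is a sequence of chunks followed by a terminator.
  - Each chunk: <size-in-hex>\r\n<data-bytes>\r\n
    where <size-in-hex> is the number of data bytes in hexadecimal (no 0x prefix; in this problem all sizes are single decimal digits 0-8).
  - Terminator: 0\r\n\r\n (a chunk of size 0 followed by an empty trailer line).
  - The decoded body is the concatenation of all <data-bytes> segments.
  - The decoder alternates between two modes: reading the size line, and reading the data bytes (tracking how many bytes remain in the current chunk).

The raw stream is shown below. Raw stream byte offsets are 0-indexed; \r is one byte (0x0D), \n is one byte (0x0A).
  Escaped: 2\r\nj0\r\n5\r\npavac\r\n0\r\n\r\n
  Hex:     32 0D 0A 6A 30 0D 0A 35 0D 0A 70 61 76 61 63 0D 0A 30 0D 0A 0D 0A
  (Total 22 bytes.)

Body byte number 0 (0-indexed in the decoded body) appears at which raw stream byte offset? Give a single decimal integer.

Chunk 1: stream[0..1]='2' size=0x2=2, data at stream[3..5]='j0' -> body[0..2], body so far='j0'
Chunk 2: stream[7..8]='5' size=0x5=5, data at stream[10..15]='pavac' -> body[2..7], body so far='j0pavac'
Chunk 3: stream[17..18]='0' size=0 (terminator). Final body='j0pavac' (7 bytes)
Body byte 0 at stream offset 3

Answer: 3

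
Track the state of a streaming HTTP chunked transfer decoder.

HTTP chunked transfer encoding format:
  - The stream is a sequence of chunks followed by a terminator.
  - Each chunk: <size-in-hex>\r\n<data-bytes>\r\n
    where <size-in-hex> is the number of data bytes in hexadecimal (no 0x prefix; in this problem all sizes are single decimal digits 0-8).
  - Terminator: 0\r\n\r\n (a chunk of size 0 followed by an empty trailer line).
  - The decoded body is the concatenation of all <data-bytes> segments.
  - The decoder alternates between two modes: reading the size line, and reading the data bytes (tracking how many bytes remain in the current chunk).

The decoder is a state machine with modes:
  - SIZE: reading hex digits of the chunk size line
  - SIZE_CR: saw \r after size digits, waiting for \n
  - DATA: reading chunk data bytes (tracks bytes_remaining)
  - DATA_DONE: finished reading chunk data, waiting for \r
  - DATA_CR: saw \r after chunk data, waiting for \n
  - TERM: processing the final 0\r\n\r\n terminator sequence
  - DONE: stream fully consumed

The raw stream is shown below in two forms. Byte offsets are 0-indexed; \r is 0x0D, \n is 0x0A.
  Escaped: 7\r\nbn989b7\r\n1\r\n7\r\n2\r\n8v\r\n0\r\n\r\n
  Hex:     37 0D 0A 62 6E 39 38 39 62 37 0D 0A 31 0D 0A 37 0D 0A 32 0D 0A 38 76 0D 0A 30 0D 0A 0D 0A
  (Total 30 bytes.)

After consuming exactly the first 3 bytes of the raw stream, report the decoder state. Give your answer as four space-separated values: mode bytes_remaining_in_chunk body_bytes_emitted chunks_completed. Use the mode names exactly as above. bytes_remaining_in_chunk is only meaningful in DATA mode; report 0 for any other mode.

Byte 0 = '7': mode=SIZE remaining=0 emitted=0 chunks_done=0
Byte 1 = 0x0D: mode=SIZE_CR remaining=0 emitted=0 chunks_done=0
Byte 2 = 0x0A: mode=DATA remaining=7 emitted=0 chunks_done=0

Answer: DATA 7 0 0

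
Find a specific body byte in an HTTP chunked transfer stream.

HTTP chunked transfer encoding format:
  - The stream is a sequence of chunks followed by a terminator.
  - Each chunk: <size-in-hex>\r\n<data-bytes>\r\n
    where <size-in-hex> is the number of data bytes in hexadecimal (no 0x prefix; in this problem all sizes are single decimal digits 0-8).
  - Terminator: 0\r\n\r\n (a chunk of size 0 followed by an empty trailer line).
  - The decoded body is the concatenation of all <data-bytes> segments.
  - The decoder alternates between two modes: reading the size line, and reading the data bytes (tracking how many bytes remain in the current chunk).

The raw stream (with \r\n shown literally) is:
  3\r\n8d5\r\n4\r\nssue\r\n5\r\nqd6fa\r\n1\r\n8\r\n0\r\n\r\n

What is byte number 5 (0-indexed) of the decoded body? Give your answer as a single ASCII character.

Answer: u

Derivation:
Chunk 1: stream[0..1]='3' size=0x3=3, data at stream[3..6]='8d5' -> body[0..3], body so far='8d5'
Chunk 2: stream[8..9]='4' size=0x4=4, data at stream[11..15]='ssue' -> body[3..7], body so far='8d5ssue'
Chunk 3: stream[17..18]='5' size=0x5=5, data at stream[20..25]='qd6fa' -> body[7..12], body so far='8d5ssueqd6fa'
Chunk 4: stream[27..28]='1' size=0x1=1, data at stream[30..31]='8' -> body[12..13], body so far='8d5ssueqd6fa8'
Chunk 5: stream[33..34]='0' size=0 (terminator). Final body='8d5ssueqd6fa8' (13 bytes)
Body byte 5 = 'u'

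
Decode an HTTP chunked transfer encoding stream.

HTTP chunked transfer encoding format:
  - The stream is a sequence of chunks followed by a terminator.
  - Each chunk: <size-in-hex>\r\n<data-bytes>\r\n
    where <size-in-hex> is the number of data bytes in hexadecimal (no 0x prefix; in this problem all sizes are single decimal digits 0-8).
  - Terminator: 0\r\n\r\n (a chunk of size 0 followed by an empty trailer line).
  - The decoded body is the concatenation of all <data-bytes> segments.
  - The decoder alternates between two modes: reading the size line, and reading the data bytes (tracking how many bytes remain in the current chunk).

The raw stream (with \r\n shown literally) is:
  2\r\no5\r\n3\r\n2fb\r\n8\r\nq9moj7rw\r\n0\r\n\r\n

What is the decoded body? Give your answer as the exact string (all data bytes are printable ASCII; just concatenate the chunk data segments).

Answer: o52fbq9moj7rw

Derivation:
Chunk 1: stream[0..1]='2' size=0x2=2, data at stream[3..5]='o5' -> body[0..2], body so far='o5'
Chunk 2: stream[7..8]='3' size=0x3=3, data at stream[10..13]='2fb' -> body[2..5], body so far='o52fb'
Chunk 3: stream[15..16]='8' size=0x8=8, data at stream[18..26]='q9moj7rw' -> body[5..13], body so far='o52fbq9moj7rw'
Chunk 4: stream[28..29]='0' size=0 (terminator). Final body='o52fbq9moj7rw' (13 bytes)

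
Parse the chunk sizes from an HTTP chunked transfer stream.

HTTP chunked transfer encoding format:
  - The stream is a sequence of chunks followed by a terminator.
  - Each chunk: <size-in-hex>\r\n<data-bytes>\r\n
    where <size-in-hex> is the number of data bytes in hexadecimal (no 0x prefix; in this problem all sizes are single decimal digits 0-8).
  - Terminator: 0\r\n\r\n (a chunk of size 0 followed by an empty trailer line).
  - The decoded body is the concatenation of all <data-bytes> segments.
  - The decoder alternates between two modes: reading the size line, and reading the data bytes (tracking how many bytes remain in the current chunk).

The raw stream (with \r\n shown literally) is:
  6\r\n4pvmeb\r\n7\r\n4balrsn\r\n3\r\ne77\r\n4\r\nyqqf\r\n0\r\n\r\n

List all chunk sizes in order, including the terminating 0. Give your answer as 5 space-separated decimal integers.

Answer: 6 7 3 4 0

Derivation:
Chunk 1: stream[0..1]='6' size=0x6=6, data at stream[3..9]='4pvmeb' -> body[0..6], body so far='4pvmeb'
Chunk 2: stream[11..12]='7' size=0x7=7, data at stream[14..21]='4balrsn' -> body[6..13], body so far='4pvmeb4balrsn'
Chunk 3: stream[23..24]='3' size=0x3=3, data at stream[26..29]='e77' -> body[13..16], body so far='4pvmeb4balrsne77'
Chunk 4: stream[31..32]='4' size=0x4=4, data at stream[34..38]='yqqf' -> body[16..20], body so far='4pvmeb4balrsne77yqqf'
Chunk 5: stream[40..41]='0' size=0 (terminator). Final body='4pvmeb4balrsne77yqqf' (20 bytes)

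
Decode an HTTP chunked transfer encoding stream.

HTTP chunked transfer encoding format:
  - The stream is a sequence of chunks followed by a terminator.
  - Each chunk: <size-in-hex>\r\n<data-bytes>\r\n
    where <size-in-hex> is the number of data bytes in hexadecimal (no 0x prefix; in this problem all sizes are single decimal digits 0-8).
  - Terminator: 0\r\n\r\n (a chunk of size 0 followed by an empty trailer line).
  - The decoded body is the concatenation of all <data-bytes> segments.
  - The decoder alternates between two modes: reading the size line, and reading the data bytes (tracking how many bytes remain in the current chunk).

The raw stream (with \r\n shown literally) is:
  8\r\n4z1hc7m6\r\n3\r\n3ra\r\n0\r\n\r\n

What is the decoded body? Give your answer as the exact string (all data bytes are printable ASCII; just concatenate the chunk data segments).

Chunk 1: stream[0..1]='8' size=0x8=8, data at stream[3..11]='4z1hc7m6' -> body[0..8], body so far='4z1hc7m6'
Chunk 2: stream[13..14]='3' size=0x3=3, data at stream[16..19]='3ra' -> body[8..11], body so far='4z1hc7m63ra'
Chunk 3: stream[21..22]='0' size=0 (terminator). Final body='4z1hc7m63ra' (11 bytes)

Answer: 4z1hc7m63ra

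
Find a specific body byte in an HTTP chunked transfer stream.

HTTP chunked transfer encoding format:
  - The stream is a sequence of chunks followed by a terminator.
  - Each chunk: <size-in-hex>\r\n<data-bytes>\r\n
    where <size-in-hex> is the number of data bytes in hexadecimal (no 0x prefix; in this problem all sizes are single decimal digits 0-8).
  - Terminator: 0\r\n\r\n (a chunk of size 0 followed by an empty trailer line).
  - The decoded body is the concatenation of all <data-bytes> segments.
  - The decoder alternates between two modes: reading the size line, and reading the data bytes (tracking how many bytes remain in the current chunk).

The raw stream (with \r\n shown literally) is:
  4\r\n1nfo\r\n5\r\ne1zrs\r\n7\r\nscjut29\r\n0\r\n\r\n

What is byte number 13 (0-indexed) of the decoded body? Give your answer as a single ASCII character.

Chunk 1: stream[0..1]='4' size=0x4=4, data at stream[3..7]='1nfo' -> body[0..4], body so far='1nfo'
Chunk 2: stream[9..10]='5' size=0x5=5, data at stream[12..17]='e1zrs' -> body[4..9], body so far='1nfoe1zrs'
Chunk 3: stream[19..20]='7' size=0x7=7, data at stream[22..29]='scjut29' -> body[9..16], body so far='1nfoe1zrsscjut29'
Chunk 4: stream[31..32]='0' size=0 (terminator). Final body='1nfoe1zrsscjut29' (16 bytes)
Body byte 13 = 't'

Answer: t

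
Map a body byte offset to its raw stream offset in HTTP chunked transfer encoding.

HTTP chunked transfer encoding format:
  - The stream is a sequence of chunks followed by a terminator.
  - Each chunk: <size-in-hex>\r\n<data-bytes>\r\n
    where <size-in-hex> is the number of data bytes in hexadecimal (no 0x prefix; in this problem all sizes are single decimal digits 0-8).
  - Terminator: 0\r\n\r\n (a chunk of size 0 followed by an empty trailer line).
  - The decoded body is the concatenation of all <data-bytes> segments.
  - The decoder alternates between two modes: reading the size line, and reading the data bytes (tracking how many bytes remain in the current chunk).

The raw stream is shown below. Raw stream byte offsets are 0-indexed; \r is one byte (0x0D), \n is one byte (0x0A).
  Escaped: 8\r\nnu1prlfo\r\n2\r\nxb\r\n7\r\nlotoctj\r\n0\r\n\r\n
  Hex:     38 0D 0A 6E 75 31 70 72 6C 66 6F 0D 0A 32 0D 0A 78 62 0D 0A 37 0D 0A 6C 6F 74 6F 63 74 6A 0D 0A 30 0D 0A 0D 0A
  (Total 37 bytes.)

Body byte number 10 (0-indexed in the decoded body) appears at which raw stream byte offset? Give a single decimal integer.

Chunk 1: stream[0..1]='8' size=0x8=8, data at stream[3..11]='nu1prlfo' -> body[0..8], body so far='nu1prlfo'
Chunk 2: stream[13..14]='2' size=0x2=2, data at stream[16..18]='xb' -> body[8..10], body so far='nu1prlfoxb'
Chunk 3: stream[20..21]='7' size=0x7=7, data at stream[23..30]='lotoctj' -> body[10..17], body so far='nu1prlfoxblotoctj'
Chunk 4: stream[32..33]='0' size=0 (terminator). Final body='nu1prlfoxblotoctj' (17 bytes)
Body byte 10 at stream offset 23

Answer: 23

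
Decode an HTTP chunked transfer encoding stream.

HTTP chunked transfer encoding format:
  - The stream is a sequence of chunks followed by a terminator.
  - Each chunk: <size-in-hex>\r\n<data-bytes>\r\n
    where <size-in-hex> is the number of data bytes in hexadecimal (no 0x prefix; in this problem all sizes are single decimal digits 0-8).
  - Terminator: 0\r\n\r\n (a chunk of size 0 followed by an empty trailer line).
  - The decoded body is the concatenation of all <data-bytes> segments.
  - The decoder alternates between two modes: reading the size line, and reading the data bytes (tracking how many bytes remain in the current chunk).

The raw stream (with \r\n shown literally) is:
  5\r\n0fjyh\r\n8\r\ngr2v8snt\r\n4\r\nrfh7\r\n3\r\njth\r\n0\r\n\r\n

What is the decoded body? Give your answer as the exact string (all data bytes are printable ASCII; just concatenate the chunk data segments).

Answer: 0fjyhgr2v8sntrfh7jth

Derivation:
Chunk 1: stream[0..1]='5' size=0x5=5, data at stream[3..8]='0fjyh' -> body[0..5], body so far='0fjyh'
Chunk 2: stream[10..11]='8' size=0x8=8, data at stream[13..21]='gr2v8snt' -> body[5..13], body so far='0fjyhgr2v8snt'
Chunk 3: stream[23..24]='4' size=0x4=4, data at stream[26..30]='rfh7' -> body[13..17], body so far='0fjyhgr2v8sntrfh7'
Chunk 4: stream[32..33]='3' size=0x3=3, data at stream[35..38]='jth' -> body[17..20], body so far='0fjyhgr2v8sntrfh7jth'
Chunk 5: stream[40..41]='0' size=0 (terminator). Final body='0fjyhgr2v8sntrfh7jth' (20 bytes)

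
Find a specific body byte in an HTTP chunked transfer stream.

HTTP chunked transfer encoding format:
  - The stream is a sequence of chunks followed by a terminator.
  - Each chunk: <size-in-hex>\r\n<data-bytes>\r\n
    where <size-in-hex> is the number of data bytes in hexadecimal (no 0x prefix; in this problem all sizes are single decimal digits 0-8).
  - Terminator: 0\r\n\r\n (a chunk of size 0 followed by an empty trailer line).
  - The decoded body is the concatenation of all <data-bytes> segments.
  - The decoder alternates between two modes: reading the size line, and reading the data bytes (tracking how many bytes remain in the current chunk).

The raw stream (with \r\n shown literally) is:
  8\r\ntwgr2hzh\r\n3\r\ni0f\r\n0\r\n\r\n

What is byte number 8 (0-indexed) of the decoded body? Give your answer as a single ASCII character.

Chunk 1: stream[0..1]='8' size=0x8=8, data at stream[3..11]='twgr2hzh' -> body[0..8], body so far='twgr2hzh'
Chunk 2: stream[13..14]='3' size=0x3=3, data at stream[16..19]='i0f' -> body[8..11], body so far='twgr2hzhi0f'
Chunk 3: stream[21..22]='0' size=0 (terminator). Final body='twgr2hzhi0f' (11 bytes)
Body byte 8 = 'i'

Answer: i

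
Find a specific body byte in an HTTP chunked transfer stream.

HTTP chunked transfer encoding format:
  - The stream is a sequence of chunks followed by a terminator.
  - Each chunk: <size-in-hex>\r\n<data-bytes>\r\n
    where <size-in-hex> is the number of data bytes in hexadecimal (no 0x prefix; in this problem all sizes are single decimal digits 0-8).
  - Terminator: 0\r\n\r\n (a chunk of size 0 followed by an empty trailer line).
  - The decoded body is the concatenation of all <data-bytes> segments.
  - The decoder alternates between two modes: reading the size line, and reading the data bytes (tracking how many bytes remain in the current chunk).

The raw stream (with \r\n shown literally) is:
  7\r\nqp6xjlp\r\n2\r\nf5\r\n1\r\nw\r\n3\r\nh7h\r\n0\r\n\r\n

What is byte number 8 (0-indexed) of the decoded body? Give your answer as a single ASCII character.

Chunk 1: stream[0..1]='7' size=0x7=7, data at stream[3..10]='qp6xjlp' -> body[0..7], body so far='qp6xjlp'
Chunk 2: stream[12..13]='2' size=0x2=2, data at stream[15..17]='f5' -> body[7..9], body so far='qp6xjlpf5'
Chunk 3: stream[19..20]='1' size=0x1=1, data at stream[22..23]='w' -> body[9..10], body so far='qp6xjlpf5w'
Chunk 4: stream[25..26]='3' size=0x3=3, data at stream[28..31]='h7h' -> body[10..13], body so far='qp6xjlpf5wh7h'
Chunk 5: stream[33..34]='0' size=0 (terminator). Final body='qp6xjlpf5wh7h' (13 bytes)
Body byte 8 = '5'

Answer: 5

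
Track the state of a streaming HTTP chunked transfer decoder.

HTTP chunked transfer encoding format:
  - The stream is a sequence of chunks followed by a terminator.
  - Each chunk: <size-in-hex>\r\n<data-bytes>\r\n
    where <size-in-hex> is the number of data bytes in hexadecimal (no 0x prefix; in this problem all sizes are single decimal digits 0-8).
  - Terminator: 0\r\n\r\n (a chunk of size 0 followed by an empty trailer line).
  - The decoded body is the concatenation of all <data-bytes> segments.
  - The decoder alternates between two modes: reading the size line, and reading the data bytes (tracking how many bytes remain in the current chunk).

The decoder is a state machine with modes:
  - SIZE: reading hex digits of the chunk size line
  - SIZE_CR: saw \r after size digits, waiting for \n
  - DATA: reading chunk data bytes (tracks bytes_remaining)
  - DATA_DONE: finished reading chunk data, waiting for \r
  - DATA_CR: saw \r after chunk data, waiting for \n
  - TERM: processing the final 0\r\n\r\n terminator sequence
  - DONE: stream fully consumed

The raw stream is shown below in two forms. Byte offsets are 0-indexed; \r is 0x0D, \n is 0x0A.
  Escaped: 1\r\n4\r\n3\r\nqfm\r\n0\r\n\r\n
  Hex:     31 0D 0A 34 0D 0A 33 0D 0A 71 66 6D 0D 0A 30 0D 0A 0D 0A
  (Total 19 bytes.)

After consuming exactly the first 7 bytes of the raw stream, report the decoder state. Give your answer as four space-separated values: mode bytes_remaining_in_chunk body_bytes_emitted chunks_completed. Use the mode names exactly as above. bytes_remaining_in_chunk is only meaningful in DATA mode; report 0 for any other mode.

Answer: SIZE 0 1 1

Derivation:
Byte 0 = '1': mode=SIZE remaining=0 emitted=0 chunks_done=0
Byte 1 = 0x0D: mode=SIZE_CR remaining=0 emitted=0 chunks_done=0
Byte 2 = 0x0A: mode=DATA remaining=1 emitted=0 chunks_done=0
Byte 3 = '4': mode=DATA_DONE remaining=0 emitted=1 chunks_done=0
Byte 4 = 0x0D: mode=DATA_CR remaining=0 emitted=1 chunks_done=0
Byte 5 = 0x0A: mode=SIZE remaining=0 emitted=1 chunks_done=1
Byte 6 = '3': mode=SIZE remaining=0 emitted=1 chunks_done=1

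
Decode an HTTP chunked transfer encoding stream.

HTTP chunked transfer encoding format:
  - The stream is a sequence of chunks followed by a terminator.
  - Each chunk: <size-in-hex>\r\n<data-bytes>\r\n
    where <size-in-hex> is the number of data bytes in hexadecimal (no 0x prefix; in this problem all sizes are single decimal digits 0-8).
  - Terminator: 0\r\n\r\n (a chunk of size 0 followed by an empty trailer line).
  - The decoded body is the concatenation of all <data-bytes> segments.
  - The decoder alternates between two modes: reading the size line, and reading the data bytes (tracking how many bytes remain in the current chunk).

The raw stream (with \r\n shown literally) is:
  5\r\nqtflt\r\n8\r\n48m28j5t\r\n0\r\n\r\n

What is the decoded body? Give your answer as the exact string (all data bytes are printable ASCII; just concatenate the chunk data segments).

Chunk 1: stream[0..1]='5' size=0x5=5, data at stream[3..8]='qtflt' -> body[0..5], body so far='qtflt'
Chunk 2: stream[10..11]='8' size=0x8=8, data at stream[13..21]='48m28j5t' -> body[5..13], body so far='qtflt48m28j5t'
Chunk 3: stream[23..24]='0' size=0 (terminator). Final body='qtflt48m28j5t' (13 bytes)

Answer: qtflt48m28j5t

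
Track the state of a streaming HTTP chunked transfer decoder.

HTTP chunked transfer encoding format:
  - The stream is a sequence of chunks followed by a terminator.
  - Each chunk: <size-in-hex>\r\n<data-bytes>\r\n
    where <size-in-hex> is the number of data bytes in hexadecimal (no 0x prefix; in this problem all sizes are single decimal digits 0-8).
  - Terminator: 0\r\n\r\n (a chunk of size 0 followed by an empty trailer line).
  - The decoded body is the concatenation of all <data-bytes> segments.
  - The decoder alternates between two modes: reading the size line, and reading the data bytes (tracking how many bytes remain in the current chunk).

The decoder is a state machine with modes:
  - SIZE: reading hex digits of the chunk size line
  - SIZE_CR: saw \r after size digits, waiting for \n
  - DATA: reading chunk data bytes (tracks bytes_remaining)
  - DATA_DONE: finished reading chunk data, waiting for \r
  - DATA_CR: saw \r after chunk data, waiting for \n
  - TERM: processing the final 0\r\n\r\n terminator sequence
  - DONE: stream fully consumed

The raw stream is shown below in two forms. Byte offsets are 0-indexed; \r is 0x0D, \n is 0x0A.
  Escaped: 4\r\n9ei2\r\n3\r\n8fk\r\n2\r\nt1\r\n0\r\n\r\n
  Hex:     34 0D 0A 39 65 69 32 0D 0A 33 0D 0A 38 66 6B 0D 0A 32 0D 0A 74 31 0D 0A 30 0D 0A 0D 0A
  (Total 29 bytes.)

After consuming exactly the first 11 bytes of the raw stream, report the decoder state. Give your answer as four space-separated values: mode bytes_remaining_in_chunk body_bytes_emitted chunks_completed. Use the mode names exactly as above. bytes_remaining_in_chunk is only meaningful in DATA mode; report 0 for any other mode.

Byte 0 = '4': mode=SIZE remaining=0 emitted=0 chunks_done=0
Byte 1 = 0x0D: mode=SIZE_CR remaining=0 emitted=0 chunks_done=0
Byte 2 = 0x0A: mode=DATA remaining=4 emitted=0 chunks_done=0
Byte 3 = '9': mode=DATA remaining=3 emitted=1 chunks_done=0
Byte 4 = 'e': mode=DATA remaining=2 emitted=2 chunks_done=0
Byte 5 = 'i': mode=DATA remaining=1 emitted=3 chunks_done=0
Byte 6 = '2': mode=DATA_DONE remaining=0 emitted=4 chunks_done=0
Byte 7 = 0x0D: mode=DATA_CR remaining=0 emitted=4 chunks_done=0
Byte 8 = 0x0A: mode=SIZE remaining=0 emitted=4 chunks_done=1
Byte 9 = '3': mode=SIZE remaining=0 emitted=4 chunks_done=1
Byte 10 = 0x0D: mode=SIZE_CR remaining=0 emitted=4 chunks_done=1

Answer: SIZE_CR 0 4 1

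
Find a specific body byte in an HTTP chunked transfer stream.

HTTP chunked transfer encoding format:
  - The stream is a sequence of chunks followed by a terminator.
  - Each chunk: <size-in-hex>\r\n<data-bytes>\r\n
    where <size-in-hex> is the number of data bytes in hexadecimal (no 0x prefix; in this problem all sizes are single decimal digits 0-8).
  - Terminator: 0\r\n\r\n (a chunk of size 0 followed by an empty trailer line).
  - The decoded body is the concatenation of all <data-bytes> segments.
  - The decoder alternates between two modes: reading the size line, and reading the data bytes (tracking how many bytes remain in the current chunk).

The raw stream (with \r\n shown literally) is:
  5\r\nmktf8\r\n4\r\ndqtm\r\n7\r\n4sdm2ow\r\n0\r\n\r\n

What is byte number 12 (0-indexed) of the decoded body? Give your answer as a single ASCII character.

Chunk 1: stream[0..1]='5' size=0x5=5, data at stream[3..8]='mktf8' -> body[0..5], body so far='mktf8'
Chunk 2: stream[10..11]='4' size=0x4=4, data at stream[13..17]='dqtm' -> body[5..9], body so far='mktf8dqtm'
Chunk 3: stream[19..20]='7' size=0x7=7, data at stream[22..29]='4sdm2ow' -> body[9..16], body so far='mktf8dqtm4sdm2ow'
Chunk 4: stream[31..32]='0' size=0 (terminator). Final body='mktf8dqtm4sdm2ow' (16 bytes)
Body byte 12 = 'm'

Answer: m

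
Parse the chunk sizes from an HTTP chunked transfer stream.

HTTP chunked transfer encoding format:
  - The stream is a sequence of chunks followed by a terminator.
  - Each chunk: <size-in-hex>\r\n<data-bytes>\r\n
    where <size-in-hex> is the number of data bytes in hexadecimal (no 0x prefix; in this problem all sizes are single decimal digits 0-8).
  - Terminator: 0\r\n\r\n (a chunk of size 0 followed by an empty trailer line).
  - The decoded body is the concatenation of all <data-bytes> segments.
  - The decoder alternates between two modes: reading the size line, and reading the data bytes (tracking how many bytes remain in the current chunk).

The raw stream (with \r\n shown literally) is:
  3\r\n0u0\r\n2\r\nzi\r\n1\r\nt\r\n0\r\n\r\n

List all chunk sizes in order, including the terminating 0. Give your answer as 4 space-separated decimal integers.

Chunk 1: stream[0..1]='3' size=0x3=3, data at stream[3..6]='0u0' -> body[0..3], body so far='0u0'
Chunk 2: stream[8..9]='2' size=0x2=2, data at stream[11..13]='zi' -> body[3..5], body so far='0u0zi'
Chunk 3: stream[15..16]='1' size=0x1=1, data at stream[18..19]='t' -> body[5..6], body so far='0u0zit'
Chunk 4: stream[21..22]='0' size=0 (terminator). Final body='0u0zit' (6 bytes)

Answer: 3 2 1 0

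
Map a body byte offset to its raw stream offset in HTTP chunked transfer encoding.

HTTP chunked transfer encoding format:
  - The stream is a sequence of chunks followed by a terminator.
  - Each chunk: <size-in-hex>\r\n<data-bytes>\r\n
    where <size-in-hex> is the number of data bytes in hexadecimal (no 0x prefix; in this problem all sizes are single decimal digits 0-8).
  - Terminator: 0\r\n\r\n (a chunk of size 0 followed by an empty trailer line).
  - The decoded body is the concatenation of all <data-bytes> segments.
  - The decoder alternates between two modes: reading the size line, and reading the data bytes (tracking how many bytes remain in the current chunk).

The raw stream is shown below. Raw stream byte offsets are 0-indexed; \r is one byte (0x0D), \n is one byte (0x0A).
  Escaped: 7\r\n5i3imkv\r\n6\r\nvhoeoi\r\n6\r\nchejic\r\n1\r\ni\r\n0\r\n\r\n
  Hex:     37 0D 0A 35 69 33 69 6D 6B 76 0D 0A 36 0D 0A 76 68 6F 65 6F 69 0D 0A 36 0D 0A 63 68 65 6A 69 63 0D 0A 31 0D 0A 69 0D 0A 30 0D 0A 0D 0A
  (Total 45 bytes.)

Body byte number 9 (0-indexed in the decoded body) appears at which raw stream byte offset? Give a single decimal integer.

Answer: 17

Derivation:
Chunk 1: stream[0..1]='7' size=0x7=7, data at stream[3..10]='5i3imkv' -> body[0..7], body so far='5i3imkv'
Chunk 2: stream[12..13]='6' size=0x6=6, data at stream[15..21]='vhoeoi' -> body[7..13], body so far='5i3imkvvhoeoi'
Chunk 3: stream[23..24]='6' size=0x6=6, data at stream[26..32]='chejic' -> body[13..19], body so far='5i3imkvvhoeoichejic'
Chunk 4: stream[34..35]='1' size=0x1=1, data at stream[37..38]='i' -> body[19..20], body so far='5i3imkvvhoeoichejici'
Chunk 5: stream[40..41]='0' size=0 (terminator). Final body='5i3imkvvhoeoichejici' (20 bytes)
Body byte 9 at stream offset 17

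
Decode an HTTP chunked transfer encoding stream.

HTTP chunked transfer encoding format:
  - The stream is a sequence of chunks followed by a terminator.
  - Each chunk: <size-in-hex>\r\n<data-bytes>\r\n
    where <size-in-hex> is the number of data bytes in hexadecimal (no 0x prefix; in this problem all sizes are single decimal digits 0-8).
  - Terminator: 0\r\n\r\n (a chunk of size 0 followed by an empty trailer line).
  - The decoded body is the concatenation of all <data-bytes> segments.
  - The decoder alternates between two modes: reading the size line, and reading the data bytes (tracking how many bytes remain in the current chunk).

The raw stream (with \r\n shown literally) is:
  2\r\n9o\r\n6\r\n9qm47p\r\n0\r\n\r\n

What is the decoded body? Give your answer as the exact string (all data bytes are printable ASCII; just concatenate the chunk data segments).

Chunk 1: stream[0..1]='2' size=0x2=2, data at stream[3..5]='9o' -> body[0..2], body so far='9o'
Chunk 2: stream[7..8]='6' size=0x6=6, data at stream[10..16]='9qm47p' -> body[2..8], body so far='9o9qm47p'
Chunk 3: stream[18..19]='0' size=0 (terminator). Final body='9o9qm47p' (8 bytes)

Answer: 9o9qm47p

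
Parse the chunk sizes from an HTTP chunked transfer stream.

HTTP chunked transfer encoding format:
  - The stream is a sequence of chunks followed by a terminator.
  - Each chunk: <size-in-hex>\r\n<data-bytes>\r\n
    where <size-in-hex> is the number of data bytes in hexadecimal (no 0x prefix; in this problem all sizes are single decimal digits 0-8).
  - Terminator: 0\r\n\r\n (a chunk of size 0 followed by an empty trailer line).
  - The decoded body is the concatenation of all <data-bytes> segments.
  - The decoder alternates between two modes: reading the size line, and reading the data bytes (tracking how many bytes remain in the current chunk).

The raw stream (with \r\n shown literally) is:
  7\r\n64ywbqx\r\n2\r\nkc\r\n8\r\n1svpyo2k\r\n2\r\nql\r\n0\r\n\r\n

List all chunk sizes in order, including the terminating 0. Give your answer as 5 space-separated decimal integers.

Answer: 7 2 8 2 0

Derivation:
Chunk 1: stream[0..1]='7' size=0x7=7, data at stream[3..10]='64ywbqx' -> body[0..7], body so far='64ywbqx'
Chunk 2: stream[12..13]='2' size=0x2=2, data at stream[15..17]='kc' -> body[7..9], body so far='64ywbqxkc'
Chunk 3: stream[19..20]='8' size=0x8=8, data at stream[22..30]='1svpyo2k' -> body[9..17], body so far='64ywbqxkc1svpyo2k'
Chunk 4: stream[32..33]='2' size=0x2=2, data at stream[35..37]='ql' -> body[17..19], body so far='64ywbqxkc1svpyo2kql'
Chunk 5: stream[39..40]='0' size=0 (terminator). Final body='64ywbqxkc1svpyo2kql' (19 bytes)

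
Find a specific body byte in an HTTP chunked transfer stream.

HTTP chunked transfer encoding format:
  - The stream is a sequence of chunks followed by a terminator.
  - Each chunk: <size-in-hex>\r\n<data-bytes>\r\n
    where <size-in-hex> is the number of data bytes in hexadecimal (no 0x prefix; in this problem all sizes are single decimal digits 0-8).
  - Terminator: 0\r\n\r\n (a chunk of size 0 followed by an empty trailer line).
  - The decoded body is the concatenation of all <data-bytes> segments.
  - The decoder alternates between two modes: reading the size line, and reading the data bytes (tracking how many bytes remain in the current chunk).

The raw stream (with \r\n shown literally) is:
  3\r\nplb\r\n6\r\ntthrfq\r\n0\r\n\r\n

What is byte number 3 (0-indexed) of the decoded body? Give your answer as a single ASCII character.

Answer: t

Derivation:
Chunk 1: stream[0..1]='3' size=0x3=3, data at stream[3..6]='plb' -> body[0..3], body so far='plb'
Chunk 2: stream[8..9]='6' size=0x6=6, data at stream[11..17]='tthrfq' -> body[3..9], body so far='plbtthrfq'
Chunk 3: stream[19..20]='0' size=0 (terminator). Final body='plbtthrfq' (9 bytes)
Body byte 3 = 't'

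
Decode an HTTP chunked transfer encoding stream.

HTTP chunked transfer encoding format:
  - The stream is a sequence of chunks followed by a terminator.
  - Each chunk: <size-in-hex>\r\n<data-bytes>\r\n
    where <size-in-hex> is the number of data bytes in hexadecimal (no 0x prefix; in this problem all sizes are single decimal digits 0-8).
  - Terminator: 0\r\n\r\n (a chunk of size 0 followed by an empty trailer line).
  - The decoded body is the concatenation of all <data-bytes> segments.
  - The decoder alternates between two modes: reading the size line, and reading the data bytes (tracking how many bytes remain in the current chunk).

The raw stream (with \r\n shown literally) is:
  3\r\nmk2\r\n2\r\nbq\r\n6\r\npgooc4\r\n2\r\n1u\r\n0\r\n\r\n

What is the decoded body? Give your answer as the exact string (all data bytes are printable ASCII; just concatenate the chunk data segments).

Chunk 1: stream[0..1]='3' size=0x3=3, data at stream[3..6]='mk2' -> body[0..3], body so far='mk2'
Chunk 2: stream[8..9]='2' size=0x2=2, data at stream[11..13]='bq' -> body[3..5], body so far='mk2bq'
Chunk 3: stream[15..16]='6' size=0x6=6, data at stream[18..24]='pgooc4' -> body[5..11], body so far='mk2bqpgooc4'
Chunk 4: stream[26..27]='2' size=0x2=2, data at stream[29..31]='1u' -> body[11..13], body so far='mk2bqpgooc41u'
Chunk 5: stream[33..34]='0' size=0 (terminator). Final body='mk2bqpgooc41u' (13 bytes)

Answer: mk2bqpgooc41u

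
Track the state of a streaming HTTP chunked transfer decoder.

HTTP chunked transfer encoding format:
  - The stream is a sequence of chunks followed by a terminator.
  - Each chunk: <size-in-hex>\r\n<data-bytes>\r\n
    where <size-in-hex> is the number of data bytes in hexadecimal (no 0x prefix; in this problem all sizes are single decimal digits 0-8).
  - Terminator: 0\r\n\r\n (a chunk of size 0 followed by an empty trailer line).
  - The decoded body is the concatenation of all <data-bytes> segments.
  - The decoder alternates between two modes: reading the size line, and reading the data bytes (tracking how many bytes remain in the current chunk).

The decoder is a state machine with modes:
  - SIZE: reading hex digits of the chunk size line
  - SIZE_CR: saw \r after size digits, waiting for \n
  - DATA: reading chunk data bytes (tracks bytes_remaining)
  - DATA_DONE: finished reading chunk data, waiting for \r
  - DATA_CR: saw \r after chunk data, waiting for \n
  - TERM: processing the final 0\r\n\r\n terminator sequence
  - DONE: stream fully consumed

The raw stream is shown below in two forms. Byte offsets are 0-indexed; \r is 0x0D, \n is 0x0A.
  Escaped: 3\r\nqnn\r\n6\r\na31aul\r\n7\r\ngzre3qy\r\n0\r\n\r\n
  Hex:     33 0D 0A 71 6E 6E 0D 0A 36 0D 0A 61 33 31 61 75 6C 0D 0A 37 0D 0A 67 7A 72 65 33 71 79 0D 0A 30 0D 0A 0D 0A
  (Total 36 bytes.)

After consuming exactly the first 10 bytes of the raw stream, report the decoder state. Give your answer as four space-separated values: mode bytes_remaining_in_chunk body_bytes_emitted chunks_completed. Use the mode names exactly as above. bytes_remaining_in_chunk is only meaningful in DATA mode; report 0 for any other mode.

Byte 0 = '3': mode=SIZE remaining=0 emitted=0 chunks_done=0
Byte 1 = 0x0D: mode=SIZE_CR remaining=0 emitted=0 chunks_done=0
Byte 2 = 0x0A: mode=DATA remaining=3 emitted=0 chunks_done=0
Byte 3 = 'q': mode=DATA remaining=2 emitted=1 chunks_done=0
Byte 4 = 'n': mode=DATA remaining=1 emitted=2 chunks_done=0
Byte 5 = 'n': mode=DATA_DONE remaining=0 emitted=3 chunks_done=0
Byte 6 = 0x0D: mode=DATA_CR remaining=0 emitted=3 chunks_done=0
Byte 7 = 0x0A: mode=SIZE remaining=0 emitted=3 chunks_done=1
Byte 8 = '6': mode=SIZE remaining=0 emitted=3 chunks_done=1
Byte 9 = 0x0D: mode=SIZE_CR remaining=0 emitted=3 chunks_done=1

Answer: SIZE_CR 0 3 1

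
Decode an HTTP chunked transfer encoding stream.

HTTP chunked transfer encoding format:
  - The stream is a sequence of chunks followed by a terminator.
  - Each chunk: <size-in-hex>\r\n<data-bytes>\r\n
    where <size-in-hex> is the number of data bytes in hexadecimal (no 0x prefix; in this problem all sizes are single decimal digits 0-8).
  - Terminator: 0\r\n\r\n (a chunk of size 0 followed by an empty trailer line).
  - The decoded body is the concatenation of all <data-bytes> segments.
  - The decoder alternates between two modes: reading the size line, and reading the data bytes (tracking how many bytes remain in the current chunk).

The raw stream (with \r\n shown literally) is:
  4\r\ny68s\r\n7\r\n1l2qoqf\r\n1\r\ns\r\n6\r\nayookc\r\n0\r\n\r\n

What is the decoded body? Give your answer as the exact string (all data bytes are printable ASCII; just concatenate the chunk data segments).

Answer: y68s1l2qoqfsayookc

Derivation:
Chunk 1: stream[0..1]='4' size=0x4=4, data at stream[3..7]='y68s' -> body[0..4], body so far='y68s'
Chunk 2: stream[9..10]='7' size=0x7=7, data at stream[12..19]='1l2qoqf' -> body[4..11], body so far='y68s1l2qoqf'
Chunk 3: stream[21..22]='1' size=0x1=1, data at stream[24..25]='s' -> body[11..12], body so far='y68s1l2qoqfs'
Chunk 4: stream[27..28]='6' size=0x6=6, data at stream[30..36]='ayookc' -> body[12..18], body so far='y68s1l2qoqfsayookc'
Chunk 5: stream[38..39]='0' size=0 (terminator). Final body='y68s1l2qoqfsayookc' (18 bytes)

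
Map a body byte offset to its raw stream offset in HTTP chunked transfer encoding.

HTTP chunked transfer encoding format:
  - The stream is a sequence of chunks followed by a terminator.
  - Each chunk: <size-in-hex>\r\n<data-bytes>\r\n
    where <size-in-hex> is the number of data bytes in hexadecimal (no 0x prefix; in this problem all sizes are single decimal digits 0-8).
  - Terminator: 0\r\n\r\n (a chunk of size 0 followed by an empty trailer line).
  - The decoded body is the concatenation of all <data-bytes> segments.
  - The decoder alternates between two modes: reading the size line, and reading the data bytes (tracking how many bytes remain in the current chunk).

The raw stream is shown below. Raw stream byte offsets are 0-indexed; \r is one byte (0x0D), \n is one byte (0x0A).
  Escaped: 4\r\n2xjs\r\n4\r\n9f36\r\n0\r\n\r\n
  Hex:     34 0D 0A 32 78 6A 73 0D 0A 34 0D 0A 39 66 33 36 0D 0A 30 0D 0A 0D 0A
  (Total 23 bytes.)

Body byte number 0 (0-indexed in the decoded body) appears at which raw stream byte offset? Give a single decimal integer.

Answer: 3

Derivation:
Chunk 1: stream[0..1]='4' size=0x4=4, data at stream[3..7]='2xjs' -> body[0..4], body so far='2xjs'
Chunk 2: stream[9..10]='4' size=0x4=4, data at stream[12..16]='9f36' -> body[4..8], body so far='2xjs9f36'
Chunk 3: stream[18..19]='0' size=0 (terminator). Final body='2xjs9f36' (8 bytes)
Body byte 0 at stream offset 3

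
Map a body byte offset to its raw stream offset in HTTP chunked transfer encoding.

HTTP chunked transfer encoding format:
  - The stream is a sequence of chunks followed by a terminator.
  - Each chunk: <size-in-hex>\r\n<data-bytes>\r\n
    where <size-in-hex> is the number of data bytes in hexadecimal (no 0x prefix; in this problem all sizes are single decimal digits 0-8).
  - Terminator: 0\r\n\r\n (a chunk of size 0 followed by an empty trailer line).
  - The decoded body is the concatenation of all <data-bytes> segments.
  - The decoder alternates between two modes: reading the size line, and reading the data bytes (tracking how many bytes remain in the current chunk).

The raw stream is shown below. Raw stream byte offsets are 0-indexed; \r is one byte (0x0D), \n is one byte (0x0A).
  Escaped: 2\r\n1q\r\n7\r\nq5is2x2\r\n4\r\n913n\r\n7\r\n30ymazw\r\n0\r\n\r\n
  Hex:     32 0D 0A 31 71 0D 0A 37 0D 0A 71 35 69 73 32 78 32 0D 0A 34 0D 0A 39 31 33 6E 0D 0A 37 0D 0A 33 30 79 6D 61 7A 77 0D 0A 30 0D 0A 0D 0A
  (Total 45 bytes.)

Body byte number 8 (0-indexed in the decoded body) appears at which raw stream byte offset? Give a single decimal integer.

Chunk 1: stream[0..1]='2' size=0x2=2, data at stream[3..5]='1q' -> body[0..2], body so far='1q'
Chunk 2: stream[7..8]='7' size=0x7=7, data at stream[10..17]='q5is2x2' -> body[2..9], body so far='1qq5is2x2'
Chunk 3: stream[19..20]='4' size=0x4=4, data at stream[22..26]='913n' -> body[9..13], body so far='1qq5is2x2913n'
Chunk 4: stream[28..29]='7' size=0x7=7, data at stream[31..38]='30ymazw' -> body[13..20], body so far='1qq5is2x2913n30ymazw'
Chunk 5: stream[40..41]='0' size=0 (terminator). Final body='1qq5is2x2913n30ymazw' (20 bytes)
Body byte 8 at stream offset 16

Answer: 16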